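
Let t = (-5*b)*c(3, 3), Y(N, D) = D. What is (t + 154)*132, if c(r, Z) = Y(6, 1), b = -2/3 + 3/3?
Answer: 20108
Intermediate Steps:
b = 1/3 (b = -2*1/3 + 3*(1/3) = -2/3 + 1 = 1/3 ≈ 0.33333)
c(r, Z) = 1
t = -5/3 (t = -5*1/3*1 = -5/3*1 = -5/3 ≈ -1.6667)
(t + 154)*132 = (-5/3 + 154)*132 = (457/3)*132 = 20108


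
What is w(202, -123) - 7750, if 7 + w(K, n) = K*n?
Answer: -32603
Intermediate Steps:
w(K, n) = -7 + K*n
w(202, -123) - 7750 = (-7 + 202*(-123)) - 7750 = (-7 - 24846) - 7750 = -24853 - 7750 = -32603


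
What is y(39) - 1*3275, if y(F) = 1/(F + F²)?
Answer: -5108999/1560 ≈ -3275.0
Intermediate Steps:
y(39) - 1*3275 = 1/(39*(1 + 39)) - 1*3275 = (1/39)/40 - 3275 = (1/39)*(1/40) - 3275 = 1/1560 - 3275 = -5108999/1560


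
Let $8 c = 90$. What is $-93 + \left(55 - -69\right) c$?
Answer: $1302$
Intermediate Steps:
$c = \frac{45}{4}$ ($c = \frac{1}{8} \cdot 90 = \frac{45}{4} \approx 11.25$)
$-93 + \left(55 - -69\right) c = -93 + \left(55 - -69\right) \frac{45}{4} = -93 + \left(55 + 69\right) \frac{45}{4} = -93 + 124 \cdot \frac{45}{4} = -93 + 1395 = 1302$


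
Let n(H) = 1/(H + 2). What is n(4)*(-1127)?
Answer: -1127/6 ≈ -187.83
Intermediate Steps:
n(H) = 1/(2 + H)
n(4)*(-1127) = -1127/(2 + 4) = -1127/6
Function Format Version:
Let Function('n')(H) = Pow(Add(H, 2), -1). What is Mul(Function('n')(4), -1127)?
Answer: Rational(-1127, 6) ≈ -187.83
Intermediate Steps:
Function('n')(H) = Pow(Add(2, H), -1)
Mul(Function('n')(4), -1127) = Mul(Pow(Add(2, 4), -1), -1127) = Mul(Pow(6, -1), -1127) = Mul(Rational(1, 6), -1127) = Rational(-1127, 6)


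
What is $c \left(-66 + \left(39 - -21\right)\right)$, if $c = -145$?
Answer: $870$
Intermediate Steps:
$c \left(-66 + \left(39 - -21\right)\right) = - 145 \left(-66 + \left(39 - -21\right)\right) = - 145 \left(-66 + \left(39 + 21\right)\right) = - 145 \left(-66 + 60\right) = \left(-145\right) \left(-6\right) = 870$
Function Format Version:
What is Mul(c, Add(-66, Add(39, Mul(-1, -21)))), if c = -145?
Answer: 870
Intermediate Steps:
Mul(c, Add(-66, Add(39, Mul(-1, -21)))) = Mul(-145, Add(-66, Add(39, Mul(-1, -21)))) = Mul(-145, Add(-66, Add(39, 21))) = Mul(-145, Add(-66, 60)) = Mul(-145, -6) = 870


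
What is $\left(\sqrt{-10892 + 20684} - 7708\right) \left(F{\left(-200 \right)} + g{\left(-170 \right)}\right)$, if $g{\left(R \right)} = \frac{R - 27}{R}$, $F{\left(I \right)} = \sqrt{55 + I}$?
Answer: $- \frac{2 \left(197 + 170 i \sqrt{145}\right) \left(1927 - 6 \sqrt{17}\right)}{85} \approx -8817.5 - 91625.0 i$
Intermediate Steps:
$g{\left(R \right)} = \frac{-27 + R}{R}$ ($g{\left(R \right)} = \frac{R - 27}{R} = \frac{-27 + R}{R}$)
$\left(\sqrt{-10892 + 20684} - 7708\right) \left(F{\left(-200 \right)} + g{\left(-170 \right)}\right) = \left(\sqrt{-10892 + 20684} - 7708\right) \left(\sqrt{55 - 200} + \frac{-27 - 170}{-170}\right) = \left(\sqrt{9792} - 7708\right) \left(\sqrt{-145} - - \frac{197}{170}\right) = \left(24 \sqrt{17} - 7708\right) \left(i \sqrt{145} + \frac{197}{170}\right) = \left(-7708 + 24 \sqrt{17}\right) \left(\frac{197}{170} + i \sqrt{145}\right)$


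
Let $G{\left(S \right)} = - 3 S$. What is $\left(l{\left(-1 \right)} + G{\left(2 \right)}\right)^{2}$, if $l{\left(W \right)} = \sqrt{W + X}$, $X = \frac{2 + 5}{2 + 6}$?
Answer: $\frac{\left(24 - i \sqrt{2}\right)^{2}}{16} \approx 35.875 - 4.2426 i$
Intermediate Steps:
$X = \frac{7}{8} \approx 0.875$
$l{\left(W \right)} = \sqrt{\frac{7}{8} + W}$ ($l{\left(W \right)} = \sqrt{W + \frac{7}{8}} = \sqrt{\frac{7}{8} + W}$)
$\left(l{\left(-1 \right)} + G{\left(2 \right)}\right)^{2} = \left(\frac{\sqrt{14 + 16 \left(-1\right)}}{4} - 6\right)^{2} = \left(\frac{\sqrt{14 - 16}}{4} - 6\right)^{2} = \left(\frac{\sqrt{-2}}{4} - 6\right)^{2} = \left(\frac{i \sqrt{2}}{4} - 6\right)^{2} = \left(-6 + \frac{i \sqrt{2}}{4}\right)^{2}$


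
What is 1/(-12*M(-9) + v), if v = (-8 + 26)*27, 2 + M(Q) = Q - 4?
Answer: 1/666 ≈ 0.0015015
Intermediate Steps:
M(Q) = -6 + Q (M(Q) = -2 + (Q - 4) = -2 + (-4 + Q) = -6 + Q)
v = 486 (v = 18*27 = 486)
1/(-12*M(-9) + v) = 1/(-12*(-6 - 9) + 486) = 1/(-12*(-15) + 486) = 1/(180 + 486) = 1/666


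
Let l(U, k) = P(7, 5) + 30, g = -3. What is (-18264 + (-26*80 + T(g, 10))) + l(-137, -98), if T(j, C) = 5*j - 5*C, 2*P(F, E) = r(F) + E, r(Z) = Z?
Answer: -20373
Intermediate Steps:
P(F, E) = E/2 + F/2 (P(F, E) = (F + E)/2 = (E + F)/2 = E/2 + F/2)
l(U, k) = 36 (l(U, k) = ((½)*5 + (½)*7) + 30 = (5/2 + 7/2) + 30 = 6 + 30 = 36)
T(j, C) = -5*C + 5*j
(-18264 + (-26*80 + T(g, 10))) + l(-137, -98) = (-18264 + (-26*80 + (-5*10 + 5*(-3)))) + 36 = (-18264 + (-2080 + (-50 - 15))) + 36 = (-18264 + (-2080 - 65)) + 36 = (-18264 - 2145) + 36 = -20409 + 36 = -20373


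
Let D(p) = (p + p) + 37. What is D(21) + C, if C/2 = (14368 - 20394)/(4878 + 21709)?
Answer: 2088321/26587 ≈ 78.547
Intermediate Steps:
D(p) = 37 + 2*p (D(p) = 2*p + 37 = 37 + 2*p)
C = -12052/26587 (C = 2*((14368 - 20394)/(4878 + 21709)) = 2*(-6026/26587) = -12052/26587 ≈ -0.45330)
D(21) + C = (37 + 2*21) - 12052/26587 = (37 + 42) - 12052/26587 = 79 - 12052/26587 = 2088321/26587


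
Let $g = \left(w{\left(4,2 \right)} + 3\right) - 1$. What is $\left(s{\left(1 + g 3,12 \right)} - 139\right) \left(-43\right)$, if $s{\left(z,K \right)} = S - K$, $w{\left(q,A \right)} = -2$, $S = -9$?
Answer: $6880$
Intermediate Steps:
$g = 0$ ($g = \left(-2 + 3\right) - 1 = 1 - 1 = 0$)
$s{\left(z,K \right)} = -9 - K$
$\left(s{\left(1 + g 3,12 \right)} - 139\right) \left(-43\right) = \left(\left(-9 - 12\right) - 139\right) \left(-43\right) = \left(-21 - 139\right) \left(-43\right) = \left(-160\right) \left(-43\right) = 6880$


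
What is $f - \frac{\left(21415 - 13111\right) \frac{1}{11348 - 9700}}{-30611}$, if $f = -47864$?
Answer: $- \frac{150911984593}{3152933} \approx -47864.0$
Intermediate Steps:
$f - \frac{\left(21415 - 13111\right) \frac{1}{11348 - 9700}}{-30611} = -47864 - \frac{\left(21415 - 13111\right) \frac{1}{11348 - 9700}}{-30611} = -47864 - \frac{8304}{1648} \left(- \frac{1}{30611}\right) = -47864 - 8304 \cdot \frac{1}{1648} \left(- \frac{1}{30611}\right) = -47864 - \frac{519}{103} \left(- \frac{1}{30611}\right) = -47864 - - \frac{519}{3152933} = -47864 + \frac{519}{3152933} = - \frac{150911984593}{3152933}$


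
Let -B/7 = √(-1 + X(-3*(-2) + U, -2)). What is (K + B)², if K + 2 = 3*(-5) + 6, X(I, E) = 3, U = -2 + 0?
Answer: 219 + 154*√2 ≈ 436.79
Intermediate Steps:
U = -2
B = -7*√2 (B = -7*√(-1 + 3) = -7*√2 ≈ -9.8995)
K = -11 (K = -2 + (3*(-5) + 6) = -2 + (-15 + 6) = -2 - 9 = -11)
(K + B)² = (-11 - 7*√2)²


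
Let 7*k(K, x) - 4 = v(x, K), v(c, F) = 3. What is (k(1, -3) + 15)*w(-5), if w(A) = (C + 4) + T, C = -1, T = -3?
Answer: 0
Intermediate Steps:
k(K, x) = 1 (k(K, x) = 4/7 + (⅐)*3 = 4/7 + 3/7 = 1)
w(A) = 0 (w(A) = (-1 + 4) - 3 = 3 - 3 = 0)
(k(1, -3) + 15)*w(-5) = (1 + 15)*0 = 16*0 = 0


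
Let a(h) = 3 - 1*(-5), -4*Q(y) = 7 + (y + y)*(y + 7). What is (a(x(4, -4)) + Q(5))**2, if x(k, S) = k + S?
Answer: 9025/16 ≈ 564.06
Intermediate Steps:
Q(y) = -7/4 - y*(7 + y)/2 (Q(y) = -(7 + (y + y)*(y + 7))/4 = -(7 + (2*y)*(7 + y))/4 = -(7 + 2*y*(7 + y))/4 = -7/4 - y*(7 + y)/2)
x(k, S) = S + k
a(h) = 8 (a(h) = 3 + 5 = 8)
(a(x(4, -4)) + Q(5))**2 = (8 + (-7/4 - 7/2*5 - 1/2*5**2))**2 = (8 + (-7/4 - 35/2 - 1/2*25))**2 = (8 + (-7/4 - 35/2 - 25/2))**2 = (8 - 127/4)**2 = (-95/4)**2 = 9025/16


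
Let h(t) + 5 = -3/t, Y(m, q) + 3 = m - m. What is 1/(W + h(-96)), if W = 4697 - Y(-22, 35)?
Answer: 32/150241 ≈ 0.00021299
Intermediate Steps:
Y(m, q) = -3 (Y(m, q) = -3 + (m - m) = -3 + 0 = -3)
W = 4700 (W = 4697 - 1*(-3) = 4697 + 3 = 4700)
h(t) = -5 - 3/t
1/(W + h(-96)) = 1/(4700 + (-5 - 3/(-96))) = 1/(4700 + (-5 - 3*(-1/96))) = 1/(4700 + (-5 + 1/32)) = 1/(4700 - 159/32) = 1/(150241/32) = 32/150241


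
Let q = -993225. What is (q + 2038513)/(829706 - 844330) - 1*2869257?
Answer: -5245132457/1828 ≈ -2.8693e+6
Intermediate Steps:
(q + 2038513)/(829706 - 844330) - 1*2869257 = (-993225 + 2038513)/(829706 - 844330) - 1*2869257 = 1045288/(-14624) - 2869257 = 1045288*(-1/14624) - 2869257 = -130661/1828 - 2869257 = -5245132457/1828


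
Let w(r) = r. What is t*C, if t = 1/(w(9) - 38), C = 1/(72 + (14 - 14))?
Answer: -1/2088 ≈ -0.00047893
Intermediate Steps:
C = 1/72 (C = 1/(72 + 0) = 1/72 ≈ 0.013889)
t = -1/29 (t = 1/(9 - 38) = 1/(-29) = -1/29 ≈ -0.034483)
t*C = -1/29*1/72 = -1/2088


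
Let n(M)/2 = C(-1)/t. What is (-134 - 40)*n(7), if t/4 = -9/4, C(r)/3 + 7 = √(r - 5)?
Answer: -812 + 116*I*√6 ≈ -812.0 + 284.14*I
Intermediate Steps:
C(r) = -21 + 3*√(-5 + r) (C(r) = -21 + 3*√(r - 5) = -21 + 3*√(-5 + r))
t = -9 (t = 4*(-9/4) = -9)
n(M) = 14/3 - 2*I*√6/3 (n(M) = 2*((-21 + 3*√(-5 - 1))/(-9)) = 2*((-21 + 3*√(-6))*(-⅑)) = 2*((-21 + 3*(I*√6))*(-⅑)) = 2*((-21 + 3*I*√6)*(-⅑)) = 2*(7/3 - I*√6/3) = 14/3 - 2*I*√6/3)
(-134 - 40)*n(7) = (-134 - 40)*(14/3 - 2*I*√6/3) = -174*(14/3 - 2*I*√6/3) = -812 + 116*I*√6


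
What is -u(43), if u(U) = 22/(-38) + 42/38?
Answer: -10/19 ≈ -0.52632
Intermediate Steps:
u(U) = 10/19 (u(U) = 22*(-1/38) + 42*(1/38) = -11/19 + 21/19 = 10/19)
-u(43) = -1*10/19 = -10/19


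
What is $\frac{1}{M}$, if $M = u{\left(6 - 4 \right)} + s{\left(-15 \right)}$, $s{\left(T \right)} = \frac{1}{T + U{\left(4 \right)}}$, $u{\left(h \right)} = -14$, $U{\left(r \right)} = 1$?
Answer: $- \frac{14}{197} \approx -0.071066$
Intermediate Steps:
$s{\left(T \right)} = \frac{1}{1 + T}$ ($s{\left(T \right)} = \frac{1}{T + 1} = \frac{1}{1 + T}$)
$M = - \frac{197}{14}$ ($M = -14 + \frac{1}{1 - 15} = -14 + \frac{1}{-14} = -14 - \frac{1}{14} = - \frac{197}{14} \approx -14.071$)
$\frac{1}{M} = \frac{1}{- \frac{197}{14}} = - \frac{14}{197}$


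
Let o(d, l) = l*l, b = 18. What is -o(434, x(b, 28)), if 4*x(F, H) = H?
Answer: -49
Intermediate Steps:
x(F, H) = H/4
o(d, l) = l²
-o(434, x(b, 28)) = -((¼)*28)² = -1*7² = -1*49 = -49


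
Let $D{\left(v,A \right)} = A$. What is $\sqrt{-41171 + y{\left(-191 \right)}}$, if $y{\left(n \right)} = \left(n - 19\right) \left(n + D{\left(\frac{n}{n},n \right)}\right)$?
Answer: $\sqrt{39049} \approx 197.61$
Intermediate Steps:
$y{\left(n \right)} = 2 n \left(-19 + n\right)$ ($y{\left(n \right)} = \left(n - 19\right) \left(n + n\right) = \left(-19 + n\right) 2 n = 2 n \left(-19 + n\right)$)
$\sqrt{-41171 + y{\left(-191 \right)}} = \sqrt{-41171 + 2 \left(-191\right) \left(-19 - 191\right)} = \sqrt{-41171 + 2 \left(-191\right) \left(-210\right)} = \sqrt{-41171 + 80220} = \sqrt{39049}$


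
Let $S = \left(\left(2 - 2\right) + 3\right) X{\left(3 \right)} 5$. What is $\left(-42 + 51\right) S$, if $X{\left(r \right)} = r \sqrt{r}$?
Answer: $405 \sqrt{3} \approx 701.48$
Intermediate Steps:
$X{\left(r \right)} = r^{\frac{3}{2}}$
$S = 45 \sqrt{3}$ ($S = \left(\left(2 - 2\right) + 3\right) 3^{\frac{3}{2}} \cdot 5 = \left(0 + 3\right) 3 \sqrt{3} \cdot 5 = 3 \cdot 3 \sqrt{3} \cdot 5 = 9 \sqrt{3} \cdot 5 = 45 \sqrt{3} \approx 77.942$)
$\left(-42 + 51\right) S = \left(-42 + 51\right) 45 \sqrt{3} = 9 \cdot 45 \sqrt{3} = 405 \sqrt{3}$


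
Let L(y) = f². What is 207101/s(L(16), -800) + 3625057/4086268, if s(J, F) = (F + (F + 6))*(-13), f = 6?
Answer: 460694310111/42337822748 ≈ 10.881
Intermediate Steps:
L(y) = 36 (L(y) = 6² = 36)
s(J, F) = -78 - 26*F (s(J, F) = (F + (6 + F))*(-13) = (6 + 2*F)*(-13) = -78 - 26*F)
207101/s(L(16), -800) + 3625057/4086268 = 207101/(-78 - 26*(-800)) + 3625057/4086268 = 207101/(-78 + 20800) + 3625057*(1/4086268) = 207101/20722 + 3625057/4086268 = 460694310111/42337822748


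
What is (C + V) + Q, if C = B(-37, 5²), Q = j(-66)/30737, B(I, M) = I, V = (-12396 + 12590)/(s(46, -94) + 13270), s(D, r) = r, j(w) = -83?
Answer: -7489893487/202495356 ≈ -36.988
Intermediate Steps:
V = 97/6588 (V = (-12396 + 12590)/(-94 + 13270) = 194/13176 = 194*(1/13176) = 97/6588 ≈ 0.014724)
Q = -83/30737 ≈ -0.0027003
C = -37
(C + V) + Q = (-37 + 97/6588) - 83/30737 = -243659/6588 - 83/30737 = -7489893487/202495356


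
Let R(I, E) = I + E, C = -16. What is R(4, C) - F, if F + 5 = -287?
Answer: 280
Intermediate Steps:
R(I, E) = E + I
F = -292 (F = -5 - 287 = -292)
R(4, C) - F = (-16 + 4) - 1*(-292) = -12 + 292 = 280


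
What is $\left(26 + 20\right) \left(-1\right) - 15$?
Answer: $-61$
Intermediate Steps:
$\left(26 + 20\right) \left(-1\right) - 15 = 46 \left(-1\right) - 15 = -46 - 15 = -61$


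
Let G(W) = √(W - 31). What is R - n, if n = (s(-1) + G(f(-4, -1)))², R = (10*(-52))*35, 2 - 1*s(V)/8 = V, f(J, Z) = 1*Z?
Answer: -18744 - 192*I*√2 ≈ -18744.0 - 271.53*I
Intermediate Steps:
f(J, Z) = Z
s(V) = 16 - 8*V
G(W) = √(-31 + W)
R = -18200 (R = -520*35 = -18200)
n = (24 + 4*I*√2)² (n = ((16 - 8*(-1)) + √(-31 - 1))² = ((16 + 8) + √(-32))² = (24 + 4*I*√2)² ≈ 544.0 + 271.53*I)
R - n = -18200 - (544 + 192*I*√2) = -18200 + (-544 - 192*I*√2) = -18744 - 192*I*√2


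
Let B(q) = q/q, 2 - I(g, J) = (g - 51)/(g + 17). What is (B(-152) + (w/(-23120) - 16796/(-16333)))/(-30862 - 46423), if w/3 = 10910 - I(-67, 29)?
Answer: -5783643759/729607033090000 ≈ -7.9271e-6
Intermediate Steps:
I(g, J) = 2 - (-51 + g)/(17 + g) (I(g, J) = 2 - (g - 51)/(g + 17) = 2 - (-51 + g)/(17 + g))
w = 818277/25 (w = 3*(10910 - (85 - 67)/(17 - 67)) = 3*(10910 - 18/(-50)) = 3*(10910 - (-1)*18/50) = 3*(10910 - 1*(-9/25)) = 3*(10910 + 9/25) = 3*(272759/25) = 818277/25 ≈ 32731.)
B(q) = 1
(B(-152) + (w/(-23120) - 16796/(-16333)))/(-30862 - 46423) = (1 + ((818277/25)/(-23120) - 16796/(-16333)))/(-30862 - 46423) = (1 + ((818277/25)*(-1/23120) - 16796*(-1/16333)))/(-77285) = (1 + (-818277/578000 + 16796/16333))*(-1/77285) = (1 - 3656830241/9440474000)*(-1/77285) = (5783643759/9440474000)*(-1/77285) = -5783643759/729607033090000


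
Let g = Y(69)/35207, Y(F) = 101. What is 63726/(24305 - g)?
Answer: 1121800641/427853017 ≈ 2.6219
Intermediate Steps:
g = 101/35207 ≈ 0.0028687
63726/(24305 - g) = 63726/(24305 - 1*101/35207) = 63726/(24305 - 101/35207) = 63726/(855706034/35207) = 63726*(35207/855706034) = 1121800641/427853017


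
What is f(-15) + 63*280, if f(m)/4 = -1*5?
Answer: 17620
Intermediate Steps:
f(m) = -20 (f(m) = 4*(-1*5) = 4*(-5) = -20)
f(-15) + 63*280 = -20 + 63*280 = -20 + 17640 = 17620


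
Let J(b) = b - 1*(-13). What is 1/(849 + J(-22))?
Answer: 1/840 ≈ 0.0011905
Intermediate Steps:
J(b) = 13 + b (J(b) = b + 13 = 13 + b)
1/(849 + J(-22)) = 1/(849 + (13 - 22)) = 1/(849 - 9) = 1/840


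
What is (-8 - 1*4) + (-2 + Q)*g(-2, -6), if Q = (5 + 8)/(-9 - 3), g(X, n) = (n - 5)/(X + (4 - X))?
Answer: -169/48 ≈ -3.5208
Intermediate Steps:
g(X, n) = -5/4 + n/4 (g(X, n) = (-5 + n)/4 = (-5 + n)*(1/4) = -5/4 + n/4)
Q = -13/12 (Q = 13/(-12) = 13*(-1/12) = -13/12 ≈ -1.0833)
(-8 - 1*4) + (-2 + Q)*g(-2, -6) = (-8 - 1*4) + (-2 - 13/12)*(-5/4 + (1/4)*(-6)) = (-8 - 4) - 37*(-5/4 - 3/2)/12 = -12 - 37/12*(-11/4) = -12 + 407/48 = -169/48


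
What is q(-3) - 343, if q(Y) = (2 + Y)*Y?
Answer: -340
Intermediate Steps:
q(Y) = Y*(2 + Y)
q(-3) - 343 = -3*(2 - 3) - 343 = -3*(-1) - 343 = 3 - 343 = -340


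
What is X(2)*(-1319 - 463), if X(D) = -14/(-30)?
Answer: -4158/5 ≈ -831.60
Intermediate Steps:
X(D) = 7/15 (X(D) = -14*(-1/30) = 7/15)
X(2)*(-1319 - 463) = 7*(-1319 - 463)/15 = (7/15)*(-1782) = -4158/5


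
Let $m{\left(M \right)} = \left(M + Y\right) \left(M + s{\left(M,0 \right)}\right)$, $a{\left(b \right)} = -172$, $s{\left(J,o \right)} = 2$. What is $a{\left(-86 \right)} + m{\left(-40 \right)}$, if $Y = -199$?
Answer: $8910$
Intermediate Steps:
$m{\left(M \right)} = \left(-199 + M\right) \left(2 + M\right)$ ($m{\left(M \right)} = \left(M - 199\right) \left(M + 2\right) = \left(-199 + M\right) \left(2 + M\right)$)
$a{\left(-86 \right)} + m{\left(-40 \right)} = -172 - \left(-7482 - 1600\right) = -172 + \left(-398 + 1600 + 7880\right) = -172 + 9082 = 8910$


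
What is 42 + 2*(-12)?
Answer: 18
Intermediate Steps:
42 + 2*(-12) = 42 - 24 = 18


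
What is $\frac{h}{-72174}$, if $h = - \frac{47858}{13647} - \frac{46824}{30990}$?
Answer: $\frac{176843879}{2543655527685} \approx 6.9523 \cdot 10^{-5}$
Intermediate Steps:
$h = - \frac{353687758}{70486755}$ ($h = \left(-47858\right) \frac{1}{13647} - \frac{7804}{5165} = - \frac{47858}{13647} - \frac{7804}{5165} = - \frac{353687758}{70486755} \approx -5.0178$)
$\frac{h}{-72174} = - \frac{353687758}{70486755 \left(-72174\right)} = \left(- \frac{353687758}{70486755}\right) \left(- \frac{1}{72174}\right) = \frac{176843879}{2543655527685}$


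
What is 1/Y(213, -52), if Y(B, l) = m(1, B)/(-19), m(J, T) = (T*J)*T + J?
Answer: -19/45370 ≈ -0.00041878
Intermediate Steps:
m(J, T) = J + J*T² (m(J, T) = (J*T)*T + J = J*T² + J = J + J*T²)
Y(B, l) = -1/19 - B²/19 (Y(B, l) = (1*(1 + B²))/(-19) = -(1 + B²)/19 = -1/19 - B²/19)
1/Y(213, -52) = 1/(-1/19 - 1/19*213²) = 1/(-1/19 - 1/19*45369) = 1/(-1/19 - 45369/19) = 1/(-45370/19) = -19/45370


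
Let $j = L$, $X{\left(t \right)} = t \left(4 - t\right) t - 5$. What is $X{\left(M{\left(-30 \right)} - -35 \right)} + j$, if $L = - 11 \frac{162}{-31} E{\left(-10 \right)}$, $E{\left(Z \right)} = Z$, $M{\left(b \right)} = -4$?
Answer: $- \frac{822332}{31} \approx -26527.0$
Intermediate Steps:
$X{\left(t \right)} = -5 + t^{2} \left(4 - t\right)$ ($X{\left(t \right)} = t t \left(4 - t\right) - 5 = t^{2} \left(4 - t\right) - 5 = -5 + t^{2} \left(4 - t\right)$)
$L = - \frac{17820}{31}$ ($L = - 11 \frac{162}{-31} \left(-10\right) = - 11 \cdot 162 \left(- \frac{1}{31}\right) \left(-10\right) = \left(-11\right) \left(- \frac{162}{31}\right) \left(-10\right) = \frac{1782}{31} \left(-10\right) = - \frac{17820}{31} \approx -574.84$)
$j = - \frac{17820}{31} \approx -574.84$
$X{\left(M{\left(-30 \right)} - -35 \right)} + j = \left(-5 - \left(-4 - -35\right)^{3} + 4 \left(-4 - -35\right)^{2}\right) - \frac{17820}{31} = \left(-5 - \left(-4 + 35\right)^{3} + 4 \left(-4 + 35\right)^{2}\right) - \frac{17820}{31} = \left(-5 - 31^{3} + 4 \cdot 31^{2}\right) - \frac{17820}{31} = \left(-5 - 29791 + 4 \cdot 961\right) - \frac{17820}{31} = \left(-5 - 29791 + 3844\right) - \frac{17820}{31} = -25952 - \frac{17820}{31} = - \frac{822332}{31}$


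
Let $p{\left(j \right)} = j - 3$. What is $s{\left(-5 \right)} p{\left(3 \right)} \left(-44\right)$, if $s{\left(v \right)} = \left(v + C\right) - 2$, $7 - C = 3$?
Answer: $0$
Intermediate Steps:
$p{\left(j \right)} = -3 + j$ ($p{\left(j \right)} = j - 3 = -3 + j$)
$C = 4$ ($C = 7 - 3 = 4$)
$s{\left(v \right)} = 2 + v$ ($s{\left(v \right)} = \left(v + 4\right) - 2 = \left(4 + v\right) - 2 = 2 + v$)
$s{\left(-5 \right)} p{\left(3 \right)} \left(-44\right) = \left(2 - 5\right) \left(-3 + 3\right) \left(-44\right) = \left(-3\right) 0 \left(-44\right) = 0 \left(-44\right) = 0$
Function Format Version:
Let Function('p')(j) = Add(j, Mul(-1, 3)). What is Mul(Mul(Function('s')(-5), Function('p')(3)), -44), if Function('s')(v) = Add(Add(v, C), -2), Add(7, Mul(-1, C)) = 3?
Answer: 0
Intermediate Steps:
Function('p')(j) = Add(-3, j) (Function('p')(j) = Add(j, -3) = Add(-3, j))
C = 4 (C = Add(7, Mul(-1, 3)) = Add(7, -3) = 4)
Function('s')(v) = Add(2, v) (Function('s')(v) = Add(Add(v, 4), -2) = Add(Add(4, v), -2) = Add(2, v))
Mul(Mul(Function('s')(-5), Function('p')(3)), -44) = Mul(Mul(Add(2, -5), Add(-3, 3)), -44) = Mul(Mul(-3, 0), -44) = Mul(0, -44) = 0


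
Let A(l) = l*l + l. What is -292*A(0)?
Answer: 0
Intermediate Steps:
A(l) = l + l² (A(l) = l² + l = l + l²)
-292*A(0) = -0*(1 + 0) = -0 = -292*0 = 0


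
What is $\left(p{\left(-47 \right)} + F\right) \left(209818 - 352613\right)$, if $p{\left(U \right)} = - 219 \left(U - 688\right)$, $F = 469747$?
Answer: $-90062520040$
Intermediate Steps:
$p{\left(U \right)} = 150672 - 219 U$ ($p{\left(U \right)} = - 219 \left(-688 + U\right) = 150672 - 219 U$)
$\left(p{\left(-47 \right)} + F\right) \left(209818 - 352613\right) = \left(\left(150672 - -10293\right) + 469747\right) \left(209818 - 352613\right) = \left(\left(150672 + 10293\right) + 469747\right) \left(-142795\right) = \left(160965 + 469747\right) \left(-142795\right) = 630712 \left(-142795\right) = -90062520040$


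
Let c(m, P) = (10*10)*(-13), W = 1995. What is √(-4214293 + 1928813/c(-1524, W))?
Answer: 7*I*√1454012781/130 ≈ 2053.2*I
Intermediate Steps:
c(m, P) = -1300 (c(m, P) = 100*(-13) = -1300)
√(-4214293 + 1928813/c(-1524, W)) = √(-4214293 + 1928813/(-1300)) = √(-4214293 + 1928813*(-1/1300)) = √(-4214293 - 1928813/1300) = √(-5480509713/1300) = 7*I*√1454012781/130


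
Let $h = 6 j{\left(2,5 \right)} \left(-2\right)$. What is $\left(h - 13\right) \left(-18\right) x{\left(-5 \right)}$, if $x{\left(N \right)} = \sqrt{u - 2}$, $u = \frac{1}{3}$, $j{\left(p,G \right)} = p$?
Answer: $222 i \sqrt{15} \approx 859.8 i$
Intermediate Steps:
$u = \frac{1}{3} \approx 0.33333$
$x{\left(N \right)} = \frac{i \sqrt{15}}{3}$ ($x{\left(N \right)} = \sqrt{\frac{1}{3} - 2} = \sqrt{- \frac{5}{3}} = \frac{i \sqrt{15}}{3}$)
$h = -24$ ($h = 6 \cdot 2 \left(-2\right) = 12 \left(-2\right) = -24$)
$\left(h - 13\right) \left(-18\right) x{\left(-5 \right)} = \left(-24 - 13\right) \left(-18\right) \frac{i \sqrt{15}}{3} = \left(-37\right) \left(-18\right) \frac{i \sqrt{15}}{3} = 666 \frac{i \sqrt{15}}{3} = 222 i \sqrt{15}$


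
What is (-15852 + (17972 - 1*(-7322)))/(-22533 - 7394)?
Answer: -9442/29927 ≈ -0.31550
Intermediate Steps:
(-15852 + (17972 - 1*(-7322)))/(-22533 - 7394) = (-15852 + (17972 + 7322))/(-29927) = (-15852 + 25294)*(-1/29927) = 9442*(-1/29927) = -9442/29927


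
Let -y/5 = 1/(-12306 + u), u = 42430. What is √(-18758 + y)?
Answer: I*√4255512023407/15062 ≈ 136.96*I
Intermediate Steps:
y = -5/30124 (y = -5/(-12306 + 42430) = -5/30124 ≈ -0.00016598)
√(-18758 + y) = √(-18758 - 5/30124) = √(-565065997/30124) = I*√4255512023407/15062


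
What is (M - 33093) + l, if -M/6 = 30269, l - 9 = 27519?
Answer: -187179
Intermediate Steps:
l = 27528 (l = 9 + 27519 = 27528)
M = -181614 (M = -6*30269 = -181614)
(M - 33093) + l = (-181614 - 33093) + 27528 = -214707 + 27528 = -187179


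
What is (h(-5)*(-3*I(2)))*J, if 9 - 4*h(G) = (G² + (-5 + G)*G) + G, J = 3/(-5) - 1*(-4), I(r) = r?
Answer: 3111/10 ≈ 311.10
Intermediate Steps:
J = 17/5 (J = 3*(-⅕) + 4 = -⅗ + 4 = 17/5 ≈ 3.4000)
h(G) = 9/4 - G/4 - G²/4 - G*(-5 + G)/4 (h(G) = 9/4 - ((G² + (-5 + G)*G) + G)/4 = 9/4 - ((G² + G*(-5 + G)) + G)/4 = 9/4 - (G + G² + G*(-5 + G))/4 = 9/4 + (-G/4 - G²/4 - G*(-5 + G)/4) = 9/4 - G/4 - G²/4 - G*(-5 + G)/4)
(h(-5)*(-3*I(2)))*J = ((9/4 - 5 - ½*(-5)²)*(-3*2))*(17/5) = ((9/4 - 5 - ½*25)*(-6))*(17/5) = ((9/4 - 5 - 25/2)*(-6))*(17/5) = -61/4*(-6)*(17/5) = (183/2)*(17/5) = 3111/10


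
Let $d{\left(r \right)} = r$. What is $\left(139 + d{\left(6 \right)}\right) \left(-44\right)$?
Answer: $-6380$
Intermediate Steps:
$\left(139 + d{\left(6 \right)}\right) \left(-44\right) = \left(139 + 6\right) \left(-44\right) = 145 \left(-44\right) = -6380$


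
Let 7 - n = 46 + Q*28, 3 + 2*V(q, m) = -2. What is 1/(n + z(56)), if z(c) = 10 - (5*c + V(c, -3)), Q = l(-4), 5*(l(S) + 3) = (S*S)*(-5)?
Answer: 2/451 ≈ 0.0044346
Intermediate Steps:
l(S) = -3 - S**2 (l(S) = -3 + ((S*S)*(-5))/5 = -3 + (S**2*(-5))/5 = -3 + (-5*S**2)/5 = -3 - S**2)
V(q, m) = -5/2 (V(q, m) = -3/2 + (1/2)*(-2) = -3/2 - 1 = -5/2)
Q = -19 (Q = -3 - 1*(-4)**2 = -3 - 1*16 = -3 - 16 = -19)
n = 493 (n = 7 - (46 - 19*28) = 7 - (46 - 532) = 7 - 1*(-486) = 7 + 486 = 493)
z(c) = 25/2 - 5*c (z(c) = 10 - (5*c - 5/2) = 10 - (-5/2 + 5*c) = 10 + (5/2 - 5*c) = 25/2 - 5*c)
1/(n + z(56)) = 1/(493 + (25/2 - 5*56)) = 1/(493 + (25/2 - 280)) = 1/(493 - 535/2) = 1/(451/2) = 2/451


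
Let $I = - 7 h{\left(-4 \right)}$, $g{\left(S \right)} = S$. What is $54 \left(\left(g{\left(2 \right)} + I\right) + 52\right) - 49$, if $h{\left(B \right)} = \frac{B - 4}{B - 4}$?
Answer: $2489$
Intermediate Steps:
$h{\left(B \right)} = 1$ ($h{\left(B \right)} = \frac{-4 + B}{-4 + B} = 1$)
$I = -7$ ($I = \left(-7\right) 1 = -7$)
$54 \left(\left(g{\left(2 \right)} + I\right) + 52\right) - 49 = 54 \left(\left(2 - 7\right) + 52\right) - 49 = 54 \left(-5 + 52\right) - 49 = 54 \cdot 47 - 49 = 2538 - 49 = 2489$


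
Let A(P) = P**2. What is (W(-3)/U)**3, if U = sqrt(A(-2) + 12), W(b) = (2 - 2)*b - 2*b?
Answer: 27/8 ≈ 3.3750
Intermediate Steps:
W(b) = -2*b (W(b) = 0*b - 2*b = 0 - 2*b = -2*b)
U = 4 (U = sqrt((-2)**2 + 12) = sqrt(4 + 12) = sqrt(16) = 4)
(W(-3)/U)**3 = (-2*(-3)/4)**3 = (6*(1/4))**3 = (3/2)**3 = 27/8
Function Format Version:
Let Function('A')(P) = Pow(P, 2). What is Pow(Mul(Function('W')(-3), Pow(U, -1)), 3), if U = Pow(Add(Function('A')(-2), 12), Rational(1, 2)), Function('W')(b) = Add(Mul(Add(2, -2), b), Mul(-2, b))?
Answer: Rational(27, 8) ≈ 3.3750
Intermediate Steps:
Function('W')(b) = Mul(-2, b) (Function('W')(b) = Add(Mul(0, b), Mul(-2, b)) = Add(0, Mul(-2, b)) = Mul(-2, b))
U = 4 (U = Pow(Add(Pow(-2, 2), 12), Rational(1, 2)) = Pow(Add(4, 12), Rational(1, 2)) = Pow(16, Rational(1, 2)) = 4)
Pow(Mul(Function('W')(-3), Pow(U, -1)), 3) = Pow(Mul(Mul(-2, -3), Pow(4, -1)), 3) = Pow(Mul(6, Rational(1, 4)), 3) = Pow(Rational(3, 2), 3) = Rational(27, 8)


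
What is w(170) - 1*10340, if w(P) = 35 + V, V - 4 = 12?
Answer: -10289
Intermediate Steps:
V = 16 (V = 4 + 12 = 16)
w(P) = 51 (w(P) = 35 + 16 = 51)
w(170) - 1*10340 = 51 - 1*10340 = 51 - 10340 = -10289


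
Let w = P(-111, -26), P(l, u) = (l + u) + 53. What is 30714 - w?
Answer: 30798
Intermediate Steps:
P(l, u) = 53 + l + u
w = -84 (w = 53 - 111 - 26 = -84)
30714 - w = 30714 - 1*(-84) = 30714 + 84 = 30798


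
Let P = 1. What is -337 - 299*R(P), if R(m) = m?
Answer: -636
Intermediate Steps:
-337 - 299*R(P) = -337 - 299*1 = -337 - 299 = -636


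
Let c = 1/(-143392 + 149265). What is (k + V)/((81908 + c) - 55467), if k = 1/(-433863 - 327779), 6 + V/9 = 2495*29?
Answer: 416090583824119/16896265475164 ≈ 24.626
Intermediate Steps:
c = 1/5873 ≈ 0.00017027
V = 651141 (V = -54 + 9*(2495*29) = -54 + 9*72355 = -54 + 651195 = 651141)
k = -1/761642 (k = 1/(-761642) = -1/761642 ≈ -1.3130e-6)
(k + V)/((81908 + c) - 55467) = (-1/761642 + 651141)/((81908 + 1/5873) - 55467) = 495936333521/(761642*(481045685/5873 - 55467)) = 495936333521/(761642*(155287994/5873)) = (495936333521/761642)*(5873/155287994) = 416090583824119/16896265475164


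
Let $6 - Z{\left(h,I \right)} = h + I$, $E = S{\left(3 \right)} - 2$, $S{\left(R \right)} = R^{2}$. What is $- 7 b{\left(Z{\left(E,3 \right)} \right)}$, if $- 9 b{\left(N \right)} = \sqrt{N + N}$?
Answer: $\frac{14 i \sqrt{2}}{9} \approx 2.1999 i$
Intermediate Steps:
$E = 7$ ($E = 3^{2} - 2 = 9 - 2 = 7$)
$Z{\left(h,I \right)} = 6 - I - h$ ($Z{\left(h,I \right)} = 6 - \left(h + I\right) = 6 - \left(I + h\right) = 6 - I - h$)
$b{\left(N \right)} = - \frac{\sqrt{2} \sqrt{N}}{9}$ ($b{\left(N \right)} = - \frac{\sqrt{N + N}}{9} = - \frac{\sqrt{2 N}}{9} = - \frac{\sqrt{2} \sqrt{N}}{9}$)
$- 7 b{\left(Z{\left(E,3 \right)} \right)} = - 7 \left(- \frac{\sqrt{2} \sqrt{6 - 3 - 7}}{9}\right) = - 7 \left(- \frac{\sqrt{2} \sqrt{-4}}{9}\right) = - 7 \left(- \frac{\sqrt{2} \cdot 2 i}{9}\right) = - 7 \left(- \frac{2 i \sqrt{2}}{9}\right) = \frac{14 i \sqrt{2}}{9}$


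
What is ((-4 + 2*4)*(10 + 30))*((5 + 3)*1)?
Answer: 1280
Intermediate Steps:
((-4 + 2*4)*(10 + 30))*((5 + 3)*1) = ((-4 + 8)*40)*(8*1) = (4*40)*8 = 160*8 = 1280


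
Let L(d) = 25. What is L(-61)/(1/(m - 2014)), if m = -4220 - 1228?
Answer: -186550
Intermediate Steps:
m = -5448
L(-61)/(1/(m - 2014)) = 25/(1/(-5448 - 2014)) = 25/(1/(-7462)) = 25/(-1/7462) = 25*(-7462) = -186550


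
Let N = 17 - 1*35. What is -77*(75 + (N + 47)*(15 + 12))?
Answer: -66066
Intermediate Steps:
N = -18 (N = 17 - 35 = -18)
-77*(75 + (N + 47)*(15 + 12)) = -77*(75 + (-18 + 47)*(15 + 12)) = -77*(75 + 29*27) = -77*(75 + 783) = -77*858 = -66066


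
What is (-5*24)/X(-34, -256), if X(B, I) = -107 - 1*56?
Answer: 120/163 ≈ 0.73620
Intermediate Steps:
X(B, I) = -163 (X(B, I) = -107 - 56 = -163)
(-5*24)/X(-34, -256) = -5*24/(-163) = -120*(-1/163) = 120/163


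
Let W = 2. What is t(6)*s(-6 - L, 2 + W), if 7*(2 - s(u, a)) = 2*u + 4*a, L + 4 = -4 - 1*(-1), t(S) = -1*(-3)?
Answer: -12/7 ≈ -1.7143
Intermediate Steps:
t(S) = 3
L = -7 (L = -4 + (-4 - 1*(-1)) = -4 + (-4 + 1) = -4 - 3 = -7)
s(u, a) = 2 - 4*a/7 - 2*u/7 (s(u, a) = 2 - (2*u + 4*a)/7 = 2 + (-4*a/7 - 2*u/7) = 2 - 4*a/7 - 2*u/7)
t(6)*s(-6 - L, 2 + W) = 3*(2 - 4*(2 + 2)/7 - 2*(-6 - 1*(-7))/7) = 3*(2 - 4/7*4 - 2*(-6 + 7)/7) = 3*(2 - 16/7 - 2/7*1) = 3*(2 - 16/7 - 2/7) = 3*(-4/7) = -12/7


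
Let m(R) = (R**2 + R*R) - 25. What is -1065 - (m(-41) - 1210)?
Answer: -3192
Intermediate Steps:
m(R) = -25 + 2*R**2 (m(R) = (R**2 + R**2) - 25 = 2*R**2 - 25 = -25 + 2*R**2)
-1065 - (m(-41) - 1210) = -1065 - ((-25 + 2*(-41)**2) - 1210) = -1065 - ((-25 + 2*1681) - 1210) = -1065 - ((-25 + 3362) - 1210) = -1065 - (3337 - 1210) = -1065 - 1*2127 = -1065 - 2127 = -3192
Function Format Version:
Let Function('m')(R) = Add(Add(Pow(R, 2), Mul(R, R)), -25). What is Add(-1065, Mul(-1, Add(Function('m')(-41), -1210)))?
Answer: -3192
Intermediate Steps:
Function('m')(R) = Add(-25, Mul(2, Pow(R, 2))) (Function('m')(R) = Add(Add(Pow(R, 2), Pow(R, 2)), -25) = Add(Mul(2, Pow(R, 2)), -25) = Add(-25, Mul(2, Pow(R, 2))))
Add(-1065, Mul(-1, Add(Function('m')(-41), -1210))) = Add(-1065, Mul(-1, Add(Add(-25, Mul(2, Pow(-41, 2))), -1210))) = Add(-1065, Mul(-1, Add(Add(-25, Mul(2, 1681)), -1210))) = Add(-1065, Mul(-1, Add(Add(-25, 3362), -1210))) = Add(-1065, Mul(-1, Add(3337, -1210))) = Add(-1065, Mul(-1, 2127)) = Add(-1065, -2127) = -3192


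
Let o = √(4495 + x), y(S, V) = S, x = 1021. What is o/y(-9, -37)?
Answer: -2*√1379/9 ≈ -8.2522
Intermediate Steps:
o = 2*√1379 (o = √(4495 + 1021) = √5516 = 2*√1379 ≈ 74.270)
o/y(-9, -37) = (2*√1379)/(-9) = (2*√1379)*(-⅑) = -2*√1379/9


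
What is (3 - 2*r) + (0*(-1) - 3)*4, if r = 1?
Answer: -11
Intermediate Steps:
(3 - 2*r) + (0*(-1) - 3)*4 = (3 - 2*1) + (0*(-1) - 3)*4 = (3 - 2) + (0 - 3)*4 = 1 - 3*4 = 1 - 12 = -11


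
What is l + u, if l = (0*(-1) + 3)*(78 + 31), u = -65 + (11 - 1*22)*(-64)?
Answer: 966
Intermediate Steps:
u = 639 (u = -65 + (11 - 22)*(-64) = -65 - 11*(-64) = -65 + 704 = 639)
l = 327 (l = (0 + 3)*109 = 3*109 = 327)
l + u = 327 + 639 = 966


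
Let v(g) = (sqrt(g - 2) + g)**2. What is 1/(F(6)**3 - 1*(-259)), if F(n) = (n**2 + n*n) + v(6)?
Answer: 1/2515715 ≈ 3.9750e-7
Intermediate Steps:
v(g) = (g + sqrt(-2 + g))**2 (v(g) = (sqrt(-2 + g) + g)**2 = (g + sqrt(-2 + g))**2)
F(n) = 64 + 2*n**2 (F(n) = (n**2 + n*n) + (6 + sqrt(-2 + 6))**2 = (n**2 + n**2) + (6 + sqrt(4))**2 = 2*n**2 + (6 + 2)**2 = 2*n**2 + 8**2 = 2*n**2 + 64 = 64 + 2*n**2)
1/(F(6)**3 - 1*(-259)) = 1/((64 + 2*6**2)**3 - 1*(-259)) = 1/((64 + 2*36)**3 + 259) = 1/((64 + 72)**3 + 259) = 1/(136**3 + 259) = 1/(2515456 + 259) = 1/2515715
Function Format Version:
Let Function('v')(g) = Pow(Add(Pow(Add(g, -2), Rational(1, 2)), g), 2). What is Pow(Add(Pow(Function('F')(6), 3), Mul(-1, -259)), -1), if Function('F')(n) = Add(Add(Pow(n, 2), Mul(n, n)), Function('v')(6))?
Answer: Rational(1, 2515715) ≈ 3.9750e-7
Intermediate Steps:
Function('v')(g) = Pow(Add(g, Pow(Add(-2, g), Rational(1, 2))), 2) (Function('v')(g) = Pow(Add(Pow(Add(-2, g), Rational(1, 2)), g), 2) = Pow(Add(g, Pow(Add(-2, g), Rational(1, 2))), 2))
Function('F')(n) = Add(64, Mul(2, Pow(n, 2))) (Function('F')(n) = Add(Add(Pow(n, 2), Mul(n, n)), Pow(Add(6, Pow(Add(-2, 6), Rational(1, 2))), 2)) = Add(Add(Pow(n, 2), Pow(n, 2)), Pow(Add(6, Pow(4, Rational(1, 2))), 2)) = Add(Mul(2, Pow(n, 2)), Pow(Add(6, 2), 2)) = Add(Mul(2, Pow(n, 2)), Pow(8, 2)) = Add(Mul(2, Pow(n, 2)), 64) = Add(64, Mul(2, Pow(n, 2))))
Pow(Add(Pow(Function('F')(6), 3), Mul(-1, -259)), -1) = Pow(Add(Pow(Add(64, Mul(2, Pow(6, 2))), 3), Mul(-1, -259)), -1) = Pow(Add(Pow(Add(64, Mul(2, 36)), 3), 259), -1) = Pow(Add(Pow(Add(64, 72), 3), 259), -1) = Pow(Add(Pow(136, 3), 259), -1) = Pow(Add(2515456, 259), -1) = Pow(2515715, -1) = Rational(1, 2515715)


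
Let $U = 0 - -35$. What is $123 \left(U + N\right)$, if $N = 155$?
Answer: $23370$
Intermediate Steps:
$U = 35$ ($U = 0 + 35 = 35$)
$123 \left(U + N\right) = 123 \left(35 + 155\right) = 123 \cdot 190 = 23370$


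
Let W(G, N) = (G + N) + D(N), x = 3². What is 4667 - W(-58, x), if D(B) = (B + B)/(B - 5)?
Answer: 9423/2 ≈ 4711.5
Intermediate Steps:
D(B) = 2*B/(-5 + B) (D(B) = (2*B)/(-5 + B) = 2*B/(-5 + B))
x = 9
W(G, N) = G + N + 2*N/(-5 + N) (W(G, N) = (G + N) + 2*N/(-5 + N) = G + N + 2*N/(-5 + N))
4667 - W(-58, x) = 4667 - (2*9 + (-5 + 9)*(-58 + 9))/(-5 + 9) = 4667 - (18 + 4*(-49))/4 = 4667 - (18 - 196)/4 = 4667 - (-178)/4 = 4667 - 1*(-89/2) = 4667 + 89/2 = 9423/2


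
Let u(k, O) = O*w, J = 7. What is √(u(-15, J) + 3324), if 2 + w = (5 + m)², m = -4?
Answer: √3317 ≈ 57.593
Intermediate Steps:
w = -1 (w = -2 + (5 - 4)² = -2 + 1² = -2 + 1 = -1)
u(k, O) = -O (u(k, O) = O*(-1) = -O)
√(u(-15, J) + 3324) = √(-1*7 + 3324) = √(-7 + 3324) = √3317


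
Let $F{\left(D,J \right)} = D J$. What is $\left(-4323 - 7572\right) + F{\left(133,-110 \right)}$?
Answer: $-26525$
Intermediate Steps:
$\left(-4323 - 7572\right) + F{\left(133,-110 \right)} = \left(-4323 - 7572\right) + 133 \left(-110\right) = -11895 - 14630 = -26525$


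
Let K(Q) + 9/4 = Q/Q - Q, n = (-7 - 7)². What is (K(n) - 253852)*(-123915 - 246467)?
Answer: 188190538627/2 ≈ 9.4095e+10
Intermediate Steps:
n = 196 (n = (-14)² = 196)
K(Q) = -5/4 - Q (K(Q) = -9/4 + (Q/Q - Q) = -9/4 + (1 - Q) = -5/4 - Q)
(K(n) - 253852)*(-123915 - 246467) = ((-5/4 - 1*196) - 253852)*(-123915 - 246467) = ((-5/4 - 196) - 253852)*(-370382) = (-789/4 - 253852)*(-370382) = -1016197/4*(-370382) = 188190538627/2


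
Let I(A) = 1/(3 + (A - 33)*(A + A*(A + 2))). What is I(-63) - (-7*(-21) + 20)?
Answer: -60600460/362877 ≈ -167.00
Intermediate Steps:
I(A) = 1/(3 + (-33 + A)*(A + A*(2 + A)))
I(-63) - (-7*(-21) + 20) = 1/(3 + (-63)³ - 99*(-63) - 30*(-63)²) - (-7*(-21) + 20) = 1/(3 - 250047 + 6237 - 30*3969) - (147 + 20) = 1/(3 - 250047 + 6237 - 119070) - 1*167 = 1/(-362877) - 167 = -1/362877 - 167 = -60600460/362877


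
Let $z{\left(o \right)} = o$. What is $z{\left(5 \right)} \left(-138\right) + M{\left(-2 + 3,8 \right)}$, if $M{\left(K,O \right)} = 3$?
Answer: $-687$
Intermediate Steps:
$z{\left(5 \right)} \left(-138\right) + M{\left(-2 + 3,8 \right)} = 5 \left(-138\right) + 3 = -690 + 3 = -687$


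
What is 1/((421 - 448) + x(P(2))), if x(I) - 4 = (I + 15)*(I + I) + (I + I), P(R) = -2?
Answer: -1/79 ≈ -0.012658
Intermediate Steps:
x(I) = 4 + 2*I + 2*I*(15 + I) (x(I) = 4 + ((I + 15)*(I + I) + (I + I)) = 4 + ((15 + I)*(2*I) + 2*I) = 4 + (2*I*(15 + I) + 2*I) = 4 + (2*I + 2*I*(15 + I)) = 4 + 2*I + 2*I*(15 + I))
1/((421 - 448) + x(P(2))) = 1/((421 - 448) + (4 + 2*(-2)² + 32*(-2))) = 1/(-27 + (4 + 2*4 - 64)) = 1/(-27 + (4 + 8 - 64)) = 1/(-27 - 52) = 1/(-79) = -1/79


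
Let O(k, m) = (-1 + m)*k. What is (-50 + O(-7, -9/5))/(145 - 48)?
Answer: -152/485 ≈ -0.31340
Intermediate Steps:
O(k, m) = k*(-1 + m)
(-50 + O(-7, -9/5))/(145 - 48) = (-50 - 7*(-1 - 9/5))/(145 - 48) = (-50 - 7*(-1 - 9*⅕))/97 = (-50 - 7*(-1 - 9/5))/97 = (-50 - 7*(-14/5))/97 = (-50 + 98/5)/97 = (1/97)*(-152/5) = -152/485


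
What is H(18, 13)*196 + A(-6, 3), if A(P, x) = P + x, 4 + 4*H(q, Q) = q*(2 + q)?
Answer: 17441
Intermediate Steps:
H(q, Q) = -1 + q*(2 + q)/4 (H(q, Q) = -1 + (q*(2 + q))/4 = -1 + q*(2 + q)/4)
H(18, 13)*196 + A(-6, 3) = (-1 + (½)*18 + (¼)*18²)*196 + (-6 + 3) = (-1 + 9 + (¼)*324)*196 - 3 = (-1 + 9 + 81)*196 - 3 = 89*196 - 3 = 17444 - 3 = 17441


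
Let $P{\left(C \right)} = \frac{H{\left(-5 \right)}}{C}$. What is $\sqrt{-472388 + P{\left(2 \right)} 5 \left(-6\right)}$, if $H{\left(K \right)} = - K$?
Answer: $i \sqrt{472463} \approx 687.36 i$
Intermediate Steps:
$P{\left(C \right)} = \frac{5}{C}$ ($P{\left(C \right)} = \frac{\left(-1\right) \left(-5\right)}{C} = \frac{5}{C}$)
$\sqrt{-472388 + P{\left(2 \right)} 5 \left(-6\right)} = \sqrt{-472388 + \frac{5}{2} \cdot 5 \left(-6\right)} = \sqrt{-472388 + \frac{25}{2} \left(-6\right)} = \sqrt{-472388 - 75} = \sqrt{-472463} = i \sqrt{472463}$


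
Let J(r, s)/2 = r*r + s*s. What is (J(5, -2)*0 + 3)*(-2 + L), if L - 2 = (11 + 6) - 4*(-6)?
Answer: 123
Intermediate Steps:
L = 43 (L = 2 + ((11 + 6) - 4*(-6)) = 2 + (17 + 24) = 2 + 41 = 43)
J(r, s) = 2*r² + 2*s² (J(r, s) = 2*(r*r + s*s) = 2*(r² + s²) = 2*r² + 2*s²)
(J(5, -2)*0 + 3)*(-2 + L) = ((2*5² + 2*(-2)²)*0 + 3)*(-2 + 43) = ((2*25 + 2*4)*0 + 3)*41 = ((50 + 8)*0 + 3)*41 = (58*0 + 3)*41 = (0 + 3)*41 = 3*41 = 123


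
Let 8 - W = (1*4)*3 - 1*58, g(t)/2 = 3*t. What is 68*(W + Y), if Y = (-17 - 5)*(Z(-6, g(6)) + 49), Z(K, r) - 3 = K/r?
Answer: -221612/3 ≈ -73871.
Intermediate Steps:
g(t) = 6*t (g(t) = 2*(3*t) = 6*t)
Z(K, r) = 3 + K/r
W = 54 (W = 8 - ((1*4)*3 - 1*58) = 8 - (4*3 - 58) = 8 - (12 - 58) = 8 - 1*(-46) = 8 + 46 = 54)
Y = -3421/3 (Y = (-17 - 5)*((3 - 6/(6*6)) + 49) = -22*((3 - 6/36) + 49) = -22*((3 - 6*1/36) + 49) = -22*((3 - ⅙) + 49) = -22*(17/6 + 49) = -22*311/6 = -3421/3 ≈ -1140.3)
68*(W + Y) = 68*(54 - 3421/3) = 68*(-3259/3) = -221612/3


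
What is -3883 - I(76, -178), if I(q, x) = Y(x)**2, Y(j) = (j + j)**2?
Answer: -16062017579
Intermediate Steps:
Y(j) = 4*j**2 (Y(j) = (2*j)**2 = 4*j**2)
I(q, x) = 16*x**4 (I(q, x) = (4*x**2)**2 = 16*x**4)
-3883 - I(76, -178) = -3883 - 16*(-178)**4 = -3883 - 16*1003875856 = -3883 - 1*16062013696 = -3883 - 16062013696 = -16062017579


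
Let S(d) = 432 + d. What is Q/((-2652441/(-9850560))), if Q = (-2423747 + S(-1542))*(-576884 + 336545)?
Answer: 173963190011127360/80377 ≈ 2.1643e+12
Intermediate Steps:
Q = 582787706523 (Q = (-2423747 + (432 - 1542))*(-576884 + 336545) = (-2423747 - 1110)*(-240339) = -2424857*(-240339) = 582787706523)
Q/((-2652441/(-9850560))) = 582787706523/((-2652441/(-9850560))) = 582787706523/((-2652441*(-1/9850560))) = 582787706523/(884147/3283520) = 582787706523*(3283520/884147) = 173963190011127360/80377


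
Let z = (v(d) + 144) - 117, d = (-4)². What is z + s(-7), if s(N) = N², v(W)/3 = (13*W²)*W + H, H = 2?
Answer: 159826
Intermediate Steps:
d = 16
v(W) = 6 + 39*W³ (v(W) = 3*((13*W²)*W + 2) = 3*(13*W³ + 2) = 3*(2 + 13*W³) = 6 + 39*W³)
z = 159777 (z = ((6 + 39*16³) + 144) - 117 = ((6 + 39*4096) + 144) - 117 = ((6 + 159744) + 144) - 117 = (159750 + 144) - 117 = 159894 - 117 = 159777)
z + s(-7) = 159777 + (-7)² = 159777 + 49 = 159826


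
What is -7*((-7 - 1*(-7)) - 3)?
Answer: 21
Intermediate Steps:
-7*((-7 - 1*(-7)) - 3) = -7*((-7 + 7) - 3) = -7*(0 - 3) = -7*(-3) = 21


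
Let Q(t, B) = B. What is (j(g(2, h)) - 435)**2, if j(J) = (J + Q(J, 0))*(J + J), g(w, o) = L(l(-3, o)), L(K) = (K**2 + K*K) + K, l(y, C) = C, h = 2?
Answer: 55225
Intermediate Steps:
L(K) = K + 2*K**2 (L(K) = (K**2 + K**2) + K = 2*K**2 + K = K + 2*K**2)
g(w, o) = o*(1 + 2*o)
j(J) = 2*J**2 (j(J) = (J + 0)*(J + J) = J*(2*J) = 2*J**2)
(j(g(2, h)) - 435)**2 = (2*(2*(1 + 2*2))**2 - 435)**2 = (2*(2*(1 + 4))**2 - 435)**2 = (2*(2*5)**2 - 435)**2 = (2*10**2 - 435)**2 = (2*100 - 435)**2 = (200 - 435)**2 = (-235)**2 = 55225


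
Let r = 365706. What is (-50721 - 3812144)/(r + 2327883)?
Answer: -3862865/2693589 ≈ -1.4341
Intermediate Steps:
(-50721 - 3812144)/(r + 2327883) = (-50721 - 3812144)/(365706 + 2327883) = -3862865/2693589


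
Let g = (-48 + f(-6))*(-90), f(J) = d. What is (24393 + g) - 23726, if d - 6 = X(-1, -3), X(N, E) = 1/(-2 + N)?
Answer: 4477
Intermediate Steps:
d = 17/3 (d = 6 + 1/(-2 - 1) = 6 + 1/(-3) = 6 - ⅓ = 17/3 ≈ 5.6667)
f(J) = 17/3
g = 3810 (g = (-48 + 17/3)*(-90) = -127/3*(-90) = 3810)
(24393 + g) - 23726 = (24393 + 3810) - 23726 = 28203 - 23726 = 4477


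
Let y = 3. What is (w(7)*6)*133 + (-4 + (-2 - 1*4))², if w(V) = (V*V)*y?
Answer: 117406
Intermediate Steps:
w(V) = 3*V² (w(V) = (V*V)*3 = V²*3 = 3*V²)
(w(7)*6)*133 + (-4 + (-2 - 1*4))² = ((3*7²)*6)*133 + (-4 + (-2 - 1*4))² = ((3*49)*6)*133 + (-4 + (-2 - 4))² = (147*6)*133 + (-4 - 6)² = 882*133 + (-10)² = 117306 + 100 = 117406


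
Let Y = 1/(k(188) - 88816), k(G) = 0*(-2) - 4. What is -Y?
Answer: 1/88820 ≈ 1.1259e-5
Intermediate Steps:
k(G) = -4 (k(G) = 0 - 4 = -4)
Y = -1/88820 (Y = 1/(-4 - 88816) = 1/(-88820) = -1/88820 ≈ -1.1259e-5)
-Y = -1*(-1/88820) = 1/88820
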